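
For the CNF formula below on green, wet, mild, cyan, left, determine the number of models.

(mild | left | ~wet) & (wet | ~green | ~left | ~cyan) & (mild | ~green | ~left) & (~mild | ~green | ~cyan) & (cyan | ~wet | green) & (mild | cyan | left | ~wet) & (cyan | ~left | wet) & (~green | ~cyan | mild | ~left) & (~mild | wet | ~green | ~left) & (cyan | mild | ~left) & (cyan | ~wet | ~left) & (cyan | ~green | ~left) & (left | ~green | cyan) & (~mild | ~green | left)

10

There are 2^5 = 32 truth assignments over (green, wet, mild, cyan, left).
Split on green. With green = 1, the clauses containing green are satisfied and ~green drops from the rest; 1 of the 2^4 = 16 assignments to the other variables satisfy what remains.
With green = 0, by the same count on the reduced clause set, 9 assignments work.
Total: 1 + 9 = 10.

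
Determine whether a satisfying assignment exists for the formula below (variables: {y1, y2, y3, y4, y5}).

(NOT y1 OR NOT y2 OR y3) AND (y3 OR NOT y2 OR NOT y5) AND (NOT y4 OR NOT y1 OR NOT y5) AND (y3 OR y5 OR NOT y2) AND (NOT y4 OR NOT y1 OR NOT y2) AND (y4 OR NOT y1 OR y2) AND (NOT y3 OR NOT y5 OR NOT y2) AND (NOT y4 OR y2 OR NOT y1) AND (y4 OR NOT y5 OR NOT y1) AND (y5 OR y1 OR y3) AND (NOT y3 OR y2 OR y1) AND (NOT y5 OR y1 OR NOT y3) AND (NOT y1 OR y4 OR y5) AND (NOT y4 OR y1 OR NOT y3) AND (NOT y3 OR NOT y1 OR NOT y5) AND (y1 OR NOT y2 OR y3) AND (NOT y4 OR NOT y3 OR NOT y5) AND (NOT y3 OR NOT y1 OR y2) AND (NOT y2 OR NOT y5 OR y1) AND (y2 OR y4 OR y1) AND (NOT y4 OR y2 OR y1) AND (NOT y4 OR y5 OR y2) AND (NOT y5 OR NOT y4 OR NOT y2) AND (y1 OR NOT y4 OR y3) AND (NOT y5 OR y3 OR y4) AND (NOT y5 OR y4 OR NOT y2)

Satisfiable

Case y1 = false:
Case y5 = false:
From the singleton clause (y3), y3 = true.
From the singleton clause (y2), y2 = true.
From the singleton clause (NOT y4), y4 = false.
Every clause now holds.
A satisfying assignment: y1 ↦ false, y2 ↦ true, y3 ↦ true, y4 ↦ false, y5 ↦ false.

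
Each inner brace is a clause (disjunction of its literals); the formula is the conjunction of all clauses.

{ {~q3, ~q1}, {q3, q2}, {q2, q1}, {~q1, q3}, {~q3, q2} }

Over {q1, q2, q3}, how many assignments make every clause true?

2

There are 2^3 = 8 truth assignments over (q1, q2, q3).
Split on q2. With q2 = 1, the clauses containing q2 are satisfied and ~q2 drops from the rest; 2 of the 2^2 = 4 assignments to the other variables satisfy what remains.
With q2 = 0, by the same count on the reduced clause set, 0 assignments work.
Total: 2 + 0 = 2.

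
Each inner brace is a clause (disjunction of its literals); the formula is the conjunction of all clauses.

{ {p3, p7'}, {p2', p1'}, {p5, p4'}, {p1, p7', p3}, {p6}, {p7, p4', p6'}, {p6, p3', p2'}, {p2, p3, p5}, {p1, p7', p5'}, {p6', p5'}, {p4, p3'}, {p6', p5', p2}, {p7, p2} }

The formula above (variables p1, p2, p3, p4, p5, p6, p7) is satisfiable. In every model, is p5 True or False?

False

Suppose p5 = 1.
The clause (p6) is unit, so p6 = 1.
That conflicts with the unit clause (p6').
So every satisfying assignment has p5 = False.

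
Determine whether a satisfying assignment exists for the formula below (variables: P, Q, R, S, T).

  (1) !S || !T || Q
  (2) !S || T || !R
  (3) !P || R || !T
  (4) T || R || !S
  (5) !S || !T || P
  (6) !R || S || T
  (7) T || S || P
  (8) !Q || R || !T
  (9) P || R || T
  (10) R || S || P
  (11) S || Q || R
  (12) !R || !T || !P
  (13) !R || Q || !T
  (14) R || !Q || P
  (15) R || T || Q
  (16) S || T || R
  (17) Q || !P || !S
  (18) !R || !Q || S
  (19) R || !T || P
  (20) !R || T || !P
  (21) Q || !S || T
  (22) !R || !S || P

Case S = false:
Case R = false:
(P) alone gives P = true.
(!T) alone gives T = false.
But (T) is also a unit clause — contradiction.
So R must be the other value — set R = true.
(T) alone gives T = true.
(!P) alone gives P = false.
(Q) alone gives Q = true.
But (!Q) is also a unit clause — contradiction.
Neither R = true nor R = false works.
So S must be the other value — set S = true.
Case T = false:
(!R) alone gives R = false.
But (R) is also a unit clause — contradiction.
So T must be the other value — set T = true.
(Q) alone gives Q = true.
(P) alone gives P = true.
(R) alone gives R = true.
But (!R) is also a unit clause — contradiction.
Neither T = true nor T = false works.
Neither S = true nor S = false works.
No assignment satisfies every clause.

No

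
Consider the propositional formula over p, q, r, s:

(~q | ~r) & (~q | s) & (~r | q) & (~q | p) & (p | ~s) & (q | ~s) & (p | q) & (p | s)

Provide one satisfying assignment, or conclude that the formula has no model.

p ↦ 1; q ↦ 0; r ↦ 0; s ↦ 0

Try q = 0.
From the singleton clause (~r), r = 0.
From the singleton clause (~s), s = 0.
From the singleton clause (p), p = 1.
This assignment satisfies each clause.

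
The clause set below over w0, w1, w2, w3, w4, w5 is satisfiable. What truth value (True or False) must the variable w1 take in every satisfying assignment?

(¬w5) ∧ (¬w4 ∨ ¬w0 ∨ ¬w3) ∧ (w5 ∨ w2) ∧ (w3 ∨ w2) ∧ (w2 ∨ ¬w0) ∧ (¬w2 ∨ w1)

True

Suppose w1 = False.
Unit clause (¬w5) forces w5 = False.
Unit clause (w2) forces w2 = True.
But (¬w2) is also a unit clause — contradiction.
So every satisfying assignment has w1 = True.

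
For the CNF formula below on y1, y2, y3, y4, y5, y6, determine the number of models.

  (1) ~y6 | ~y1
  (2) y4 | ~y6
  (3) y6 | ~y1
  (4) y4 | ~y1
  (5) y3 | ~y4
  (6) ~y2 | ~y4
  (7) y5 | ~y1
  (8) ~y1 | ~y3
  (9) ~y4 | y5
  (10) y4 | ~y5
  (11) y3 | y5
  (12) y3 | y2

There are 2^6 = 64 truth assignments over (y1, y2, y3, y4, y5, y6).
Split on y5. With y5 = 1, the clauses containing y5 are satisfied and ~y5 drops from the rest; 2 of the 2^5 = 32 assignments to the other variables satisfy what remains.
With y5 = 0, by the same count on the reduced clause set, 2 assignments work.
Total: 2 + 2 = 4.

4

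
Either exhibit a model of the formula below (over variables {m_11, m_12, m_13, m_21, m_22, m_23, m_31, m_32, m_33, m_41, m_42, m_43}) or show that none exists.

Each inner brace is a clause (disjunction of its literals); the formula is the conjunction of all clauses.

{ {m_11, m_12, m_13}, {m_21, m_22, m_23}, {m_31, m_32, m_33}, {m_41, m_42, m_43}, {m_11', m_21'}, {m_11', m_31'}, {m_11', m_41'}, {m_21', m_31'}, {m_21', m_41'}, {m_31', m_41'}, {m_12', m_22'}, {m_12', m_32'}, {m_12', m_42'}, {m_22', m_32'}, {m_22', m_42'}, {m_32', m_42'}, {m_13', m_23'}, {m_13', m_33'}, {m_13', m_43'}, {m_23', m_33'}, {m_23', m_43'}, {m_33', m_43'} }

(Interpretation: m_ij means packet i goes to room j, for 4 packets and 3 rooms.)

Try m_11 = 0.
Try m_12 = 1.
The clause (m_22') is unit, so m_22 = 0.
The clause (m_32') is unit, so m_32 = 0.
The clause (m_42') is unit, so m_42 = 0.
Try m_21 = 1.
The clause (m_31') is unit, so m_31 = 0.
The clause (m_33) is unit, so m_33 = 1.
The clause (m_41') is unit, so m_41 = 0.
The clause (m_43) is unit, so m_43 = 1.
Now (m_43') is unsatisfied and unit — conflict.
Undo m_21 and try m_21 = 0.
The clause (m_23) is unit, so m_23 = 1.
The clause (m_13') is unit, so m_13 = 0.
The clause (m_33') is unit, so m_33 = 0.
The clause (m_31) is unit, so m_31 = 1.
The clause (m_41') is unit, so m_41 = 0.
The clause (m_43) is unit, so m_43 = 1.
Now (m_43') is unsatisfied and unit — conflict.
Either choice for m_21 ends in contradiction.
Undo m_12 and try m_12 = 0.
The clause (m_13) is unit, so m_13 = 1.
The clause (m_23') is unit, so m_23 = 0.
The clause (m_33') is unit, so m_33 = 0.
The clause (m_43') is unit, so m_43 = 0.
Try m_21 = 1.
The clause (m_31') is unit, so m_31 = 0.
The clause (m_32) is unit, so m_32 = 1.
The clause (m_41') is unit, so m_41 = 0.
The clause (m_42) is unit, so m_42 = 1.
Now (m_42') is unsatisfied and unit — conflict.
Undo m_21 and try m_21 = 0.
The clause (m_22) is unit, so m_22 = 1.
The clause (m_32') is unit, so m_32 = 0.
The clause (m_31) is unit, so m_31 = 1.
The clause (m_41') is unit, so m_41 = 0.
The clause (m_42) is unit, so m_42 = 1.
Now (m_42') is unsatisfied and unit — conflict.
Either choice for m_21 ends in contradiction.
Either choice for m_12 ends in contradiction.
Undo m_11 and try m_11 = 1.
The clause (m_21') is unit, so m_21 = 0.
The clause (m_31') is unit, so m_31 = 0.
The clause (m_41') is unit, so m_41 = 0.
Try m_22 = 1.
The clause (m_12') is unit, so m_12 = 0.
The clause (m_32') is unit, so m_32 = 0.
The clause (m_33) is unit, so m_33 = 1.
The clause (m_42') is unit, so m_42 = 0.
The clause (m_43) is unit, so m_43 = 1.
Now (m_43') is unsatisfied and unit — conflict.
Undo m_22 and try m_22 = 0.
The clause (m_23) is unit, so m_23 = 1.
The clause (m_13') is unit, so m_13 = 0.
The clause (m_33') is unit, so m_33 = 0.
The clause (m_32) is unit, so m_32 = 1.
The clause (m_12') is unit, so m_12 = 0.
The clause (m_42') is unit, so m_42 = 0.
The clause (m_43) is unit, so m_43 = 1.
Now (m_43') is unsatisfied and unit — conflict.
Either choice for m_22 ends in contradiction.
Either choice for m_11 ends in contradiction.

UNSATISFIABLE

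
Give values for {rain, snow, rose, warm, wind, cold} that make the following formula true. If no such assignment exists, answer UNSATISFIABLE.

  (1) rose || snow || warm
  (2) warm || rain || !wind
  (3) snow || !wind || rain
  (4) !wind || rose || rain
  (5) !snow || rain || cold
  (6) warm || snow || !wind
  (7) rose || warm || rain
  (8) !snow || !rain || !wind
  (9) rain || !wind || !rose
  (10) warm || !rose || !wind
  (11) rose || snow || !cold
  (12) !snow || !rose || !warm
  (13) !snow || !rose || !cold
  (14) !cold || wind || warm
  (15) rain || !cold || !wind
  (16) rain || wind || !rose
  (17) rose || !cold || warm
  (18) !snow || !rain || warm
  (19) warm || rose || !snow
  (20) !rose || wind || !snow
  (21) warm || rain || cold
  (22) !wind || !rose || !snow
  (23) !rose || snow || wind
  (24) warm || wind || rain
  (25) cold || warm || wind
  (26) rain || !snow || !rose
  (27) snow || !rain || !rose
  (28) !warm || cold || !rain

rain=true; snow=true; rose=false; warm=true; wind=false; cold=true

Try rose = false.
Try snow = true.
(warm) alone gives warm = true.
Try wind = false.
Try rain = true.
(cold) alone gives cold = true.
Every clause now holds.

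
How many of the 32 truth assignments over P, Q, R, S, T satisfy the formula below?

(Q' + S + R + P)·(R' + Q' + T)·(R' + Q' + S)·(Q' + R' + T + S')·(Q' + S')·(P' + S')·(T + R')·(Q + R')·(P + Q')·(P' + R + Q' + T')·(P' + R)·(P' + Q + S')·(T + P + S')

There are 2^5 = 32 truth assignments over (P, Q, R, S, T).
Split on S. With S = 1, the clauses containing S are satisfied and S' drops from the rest; 1 of the 2^4 = 16 assignments to the other variables satisfy what remains.
With S = 0, by the same count on the reduced clause set, 2 assignments work.
(One model: P=F, Q=F, R=F, S=F, T=F.)
Total: 1 + 2 = 3.

3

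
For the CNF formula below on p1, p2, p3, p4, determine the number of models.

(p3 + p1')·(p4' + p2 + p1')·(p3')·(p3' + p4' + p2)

4

There are 2^4 = 16 truth assignments over (p1, p2, p3, p4).
Split on p1. With p1 = 1, the clauses containing p1 are satisfied and p1' drops from the rest; 0 of the 2^3 = 8 assignments to the other variables satisfy what remains.
With p1 = 0, by the same count on the reduced clause set, 4 assignments work.
(One model: p1=F, p2=F, p3=F, p4=F.)
Total: 0 + 4 = 4.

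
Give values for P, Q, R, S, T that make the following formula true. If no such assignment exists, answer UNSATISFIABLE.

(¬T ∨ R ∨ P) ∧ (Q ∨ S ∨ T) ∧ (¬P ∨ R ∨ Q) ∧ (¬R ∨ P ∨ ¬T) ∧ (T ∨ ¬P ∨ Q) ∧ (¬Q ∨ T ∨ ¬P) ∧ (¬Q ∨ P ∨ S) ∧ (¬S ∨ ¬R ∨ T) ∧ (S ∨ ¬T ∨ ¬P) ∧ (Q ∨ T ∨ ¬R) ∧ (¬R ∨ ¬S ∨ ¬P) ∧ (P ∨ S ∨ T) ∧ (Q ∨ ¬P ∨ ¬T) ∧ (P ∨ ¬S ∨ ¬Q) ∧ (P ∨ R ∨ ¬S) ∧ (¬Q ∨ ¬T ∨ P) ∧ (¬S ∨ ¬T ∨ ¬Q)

UNSATISFIABLE

Try T = False.
Try Q = True.
From the singleton clause (¬P), P = False.
From the singleton clause (S), S = True.
Now (¬S) is unsatisfied and unit — conflict.
Undo Q and try Q = False.
From the singleton clause (S), S = True.
From the singleton clause (¬P), P = False.
From the singleton clause (¬R), R = False.
Now (R) is unsatisfied and unit — conflict.
Both values of Q lead to a conflict.
Undo T and try T = True.
Try R = True.
From the singleton clause (P), P = True.
From the singleton clause (S), S = True.
Now (¬S) is unsatisfied and unit — conflict.
Undo R and try R = False.
From the singleton clause (P), P = True.
From the singleton clause (Q), Q = True.
From the singleton clause (S), S = True.
Now (¬S) is unsatisfied and unit — conflict.
Both values of R lead to a conflict.
Both values of T lead to a conflict.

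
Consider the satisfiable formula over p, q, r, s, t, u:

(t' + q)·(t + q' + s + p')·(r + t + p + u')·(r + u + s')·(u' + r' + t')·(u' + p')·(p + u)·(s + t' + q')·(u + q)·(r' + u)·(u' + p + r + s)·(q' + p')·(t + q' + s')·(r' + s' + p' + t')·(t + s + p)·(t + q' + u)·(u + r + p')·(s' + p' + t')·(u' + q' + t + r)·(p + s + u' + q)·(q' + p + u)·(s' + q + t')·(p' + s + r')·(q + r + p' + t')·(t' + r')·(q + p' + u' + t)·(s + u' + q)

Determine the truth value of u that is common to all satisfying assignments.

Suppose u = 0.
From the singleton clause (p), p = 1.
From the singleton clause (q), q = 1.
But (q') is also a unit clause — contradiction.
So every satisfying assignment has u = True.

True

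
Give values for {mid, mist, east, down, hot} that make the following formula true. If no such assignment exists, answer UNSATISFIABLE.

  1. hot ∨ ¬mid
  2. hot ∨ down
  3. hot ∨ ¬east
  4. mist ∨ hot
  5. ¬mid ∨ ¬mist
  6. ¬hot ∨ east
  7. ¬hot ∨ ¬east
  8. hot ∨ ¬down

Suppose hot = True.
(east) alone gives east = True.
That conflicts with the unit clause (¬east).
That branch fails; take hot = False instead.
(¬mid) alone gives mid = False.
(down) alone gives down = True.
That conflicts with the unit clause (¬down).
Either choice for hot ends in contradiction.

UNSATISFIABLE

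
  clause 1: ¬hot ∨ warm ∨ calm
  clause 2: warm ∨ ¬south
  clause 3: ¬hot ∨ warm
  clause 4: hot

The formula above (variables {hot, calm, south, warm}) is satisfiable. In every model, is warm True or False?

True

Suppose warm = False.
Unit clause (¬south) forces south = False.
Unit clause (¬hot) forces hot = False.
But (hot) is also a unit clause — contradiction.
So every satisfying assignment has warm = True.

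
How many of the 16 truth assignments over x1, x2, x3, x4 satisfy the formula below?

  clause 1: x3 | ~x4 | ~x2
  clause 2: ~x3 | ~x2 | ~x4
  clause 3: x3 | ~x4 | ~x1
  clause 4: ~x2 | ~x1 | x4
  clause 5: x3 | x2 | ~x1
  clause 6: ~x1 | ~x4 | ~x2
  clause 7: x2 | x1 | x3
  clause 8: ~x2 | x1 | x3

5

There are 2^4 = 16 truth assignments over (x1, x2, x3, x4).
Check each against the 8 clauses (columns in the order x1, x2, x3, x4):
  F F F F  ✗ fails (x2 | x1 | x3)
  F F F T  ✗ fails (x2 | x1 | x3)
  F F T F  ✓ satisfies all
  F F T T  ✓ satisfies all
  F T F F  ✗ fails (~x2 | x1 | x3)
  F T F T  ✗ fails (x3 | ~x4 | ~x2)
  F T T F  ✓ satisfies all
  F T T T  ✗ fails (~x3 | ~x2 | ~x4)
  T F F F  ✗ fails (x3 | x2 | ~x1)
  T F F T  ✗ fails (x3 | ~x4 | ~x1)
  T F T F  ✓ satisfies all
  T F T T  ✓ satisfies all
  T T F F  ✗ fails (~x2 | ~x1 | x4)
  T T F T  ✗ fails (x3 | ~x4 | ~x2)
  T T T F  ✗ fails (~x2 | ~x1 | x4)
  T T T T  ✗ fails (~x3 | ~x2 | ~x4)
5 of the 16 rows are models.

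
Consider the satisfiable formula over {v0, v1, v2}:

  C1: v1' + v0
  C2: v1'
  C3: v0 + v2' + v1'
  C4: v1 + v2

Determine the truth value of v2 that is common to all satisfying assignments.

Suppose v2 = 0.
Unit clause (v1') forces v1 = 0.
But (v1) is also a unit clause — contradiction.
So every satisfying assignment has v2 = True.

True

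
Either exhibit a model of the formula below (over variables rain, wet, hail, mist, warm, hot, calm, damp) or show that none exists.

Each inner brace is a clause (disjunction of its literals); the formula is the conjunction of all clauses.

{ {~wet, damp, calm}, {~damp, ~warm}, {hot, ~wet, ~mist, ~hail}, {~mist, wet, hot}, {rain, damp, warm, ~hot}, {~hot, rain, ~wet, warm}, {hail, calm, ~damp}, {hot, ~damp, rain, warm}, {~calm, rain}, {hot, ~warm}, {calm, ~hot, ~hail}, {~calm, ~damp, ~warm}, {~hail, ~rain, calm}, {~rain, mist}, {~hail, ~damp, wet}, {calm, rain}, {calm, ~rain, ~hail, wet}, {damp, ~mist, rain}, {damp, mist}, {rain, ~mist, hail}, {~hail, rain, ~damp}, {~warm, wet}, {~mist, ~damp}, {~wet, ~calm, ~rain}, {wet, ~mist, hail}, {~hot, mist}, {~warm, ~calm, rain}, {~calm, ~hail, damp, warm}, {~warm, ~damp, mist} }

Case damp = 0:
(mist) alone gives mist = 1.
(rain) alone gives rain = 1.
Case wet = 0:
(hot) alone gives hot = 1.
(~warm) alone gives warm = 0.
(hail) alone gives hail = 1.
(calm) alone gives calm = 1.
That conflicts with the unit clause (~calm).
Backtrack on wet: now try wet = 1.
(calm) alone gives calm = 1.
That conflicts with the unit clause (~calm).
Both values of wet lead to a conflict.
Backtrack on damp: now try damp = 1.
(~warm) alone gives warm = 0.
(~mist) alone gives mist = 0.
(~rain) alone gives rain = 0.
(hot) alone gives hot = 1.
That conflicts with the unit clause (~hot).
Both values of damp lead to a conflict.

UNSATISFIABLE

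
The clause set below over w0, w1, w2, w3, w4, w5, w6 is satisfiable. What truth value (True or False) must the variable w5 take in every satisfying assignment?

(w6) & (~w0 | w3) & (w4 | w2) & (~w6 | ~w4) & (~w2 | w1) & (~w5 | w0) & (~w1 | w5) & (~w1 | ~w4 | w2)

Suppose w5 = 0.
The clause (w6) is unit, so w6 = 1.
The clause (~w4) is unit, so w4 = 0.
The clause (w2) is unit, so w2 = 1.
The clause (w1) is unit, so w1 = 1.
But (~w1) is also a unit clause — contradiction.
So every satisfying assignment has w5 = True.

True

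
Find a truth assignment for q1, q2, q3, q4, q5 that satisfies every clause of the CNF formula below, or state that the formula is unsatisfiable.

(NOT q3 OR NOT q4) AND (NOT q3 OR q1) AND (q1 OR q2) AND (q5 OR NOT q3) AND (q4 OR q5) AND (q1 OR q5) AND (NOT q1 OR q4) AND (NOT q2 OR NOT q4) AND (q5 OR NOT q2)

Suppose q3 = false.
Suppose q1 = false.
Unit clause (q2) forces q2 = true.
Unit clause (q5) forces q5 = true.
Unit clause (NOT q4) forces q4 = false.
Every clause now holds.

q1 ↦ false, q2 ↦ true, q3 ↦ false, q4 ↦ false, q5 ↦ true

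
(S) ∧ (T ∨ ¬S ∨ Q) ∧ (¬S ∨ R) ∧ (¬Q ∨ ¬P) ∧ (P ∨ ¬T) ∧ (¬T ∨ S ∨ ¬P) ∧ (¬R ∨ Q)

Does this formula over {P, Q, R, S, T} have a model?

(S) alone gives S = True.
(R) alone gives R = True.
(Q) alone gives Q = True.
(¬P) alone gives P = False.
(¬T) alone gives T = False.
Every clause now holds.
A satisfying assignment: P=False; Q=True; R=True; S=True; T=False.

Satisfiable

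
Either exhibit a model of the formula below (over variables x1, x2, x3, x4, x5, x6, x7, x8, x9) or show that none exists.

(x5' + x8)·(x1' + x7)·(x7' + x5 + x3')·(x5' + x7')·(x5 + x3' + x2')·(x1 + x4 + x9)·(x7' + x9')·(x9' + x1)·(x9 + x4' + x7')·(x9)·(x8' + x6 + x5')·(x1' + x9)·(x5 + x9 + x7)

UNSATISFIABLE

The clause (x9) is unit, so x9 = 1.
The clause (x7') is unit, so x7 = 0.
The clause (x1') is unit, so x1 = 0.
But (x1) is also a unit clause — contradiction.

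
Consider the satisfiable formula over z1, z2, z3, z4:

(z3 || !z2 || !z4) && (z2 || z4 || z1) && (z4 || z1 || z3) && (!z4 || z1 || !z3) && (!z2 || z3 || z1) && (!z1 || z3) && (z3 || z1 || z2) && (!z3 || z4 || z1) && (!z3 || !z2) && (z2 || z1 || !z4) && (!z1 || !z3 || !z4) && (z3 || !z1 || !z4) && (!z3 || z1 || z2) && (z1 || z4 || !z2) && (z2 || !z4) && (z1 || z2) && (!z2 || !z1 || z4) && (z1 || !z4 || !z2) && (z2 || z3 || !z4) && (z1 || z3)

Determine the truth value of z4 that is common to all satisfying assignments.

False

Suppose z4 = true.
(z2) alone gives z2 = true.
(z3) alone gives z3 = true.
Now (!z3) is unsatisfied and unit — conflict.
So every satisfying assignment has z4 = False.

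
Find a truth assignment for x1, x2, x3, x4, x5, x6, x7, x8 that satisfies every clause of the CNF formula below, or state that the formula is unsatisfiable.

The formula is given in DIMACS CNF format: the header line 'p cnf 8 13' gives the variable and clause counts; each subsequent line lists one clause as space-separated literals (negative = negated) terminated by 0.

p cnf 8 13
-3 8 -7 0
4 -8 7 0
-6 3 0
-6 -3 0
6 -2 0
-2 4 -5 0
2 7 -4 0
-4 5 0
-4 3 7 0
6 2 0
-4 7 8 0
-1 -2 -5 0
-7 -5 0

UNSATISFIABLE

Suppose x6 = False.
(¬x2) alone gives x2 = False.
Now (x2) is unsatisfied and unit — conflict.
So x6 must be the other value — set x6 = True.
(x3) alone gives x3 = True.
Now (¬x3) is unsatisfied and unit — conflict.
Neither x6 = True nor x6 = False works.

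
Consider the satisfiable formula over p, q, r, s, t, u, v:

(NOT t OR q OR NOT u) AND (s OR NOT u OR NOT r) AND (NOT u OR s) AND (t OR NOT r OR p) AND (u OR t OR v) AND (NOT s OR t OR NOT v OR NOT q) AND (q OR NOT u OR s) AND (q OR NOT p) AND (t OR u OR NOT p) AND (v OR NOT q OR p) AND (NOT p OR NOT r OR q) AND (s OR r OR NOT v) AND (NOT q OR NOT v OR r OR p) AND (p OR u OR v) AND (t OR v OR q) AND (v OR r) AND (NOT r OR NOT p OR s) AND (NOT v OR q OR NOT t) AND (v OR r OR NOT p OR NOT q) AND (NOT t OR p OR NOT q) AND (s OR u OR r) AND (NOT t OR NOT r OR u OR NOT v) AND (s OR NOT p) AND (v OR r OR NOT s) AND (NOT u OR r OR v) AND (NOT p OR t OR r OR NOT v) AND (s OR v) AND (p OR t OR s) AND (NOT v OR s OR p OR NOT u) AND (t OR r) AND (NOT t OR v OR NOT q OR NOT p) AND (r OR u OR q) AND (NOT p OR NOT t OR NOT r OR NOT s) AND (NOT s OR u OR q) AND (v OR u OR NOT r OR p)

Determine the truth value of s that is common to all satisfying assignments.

True

Suppose s = false.
Unit clause (NOT u) forces u = false.
Unit clause (r) forces r = true.
Unit clause (NOT p) forces p = false.
Unit clause (t) forces t = true.
Unit clause (v) forces v = true.
But (NOT v) is also a unit clause — contradiction.
So every satisfying assignment has s = True.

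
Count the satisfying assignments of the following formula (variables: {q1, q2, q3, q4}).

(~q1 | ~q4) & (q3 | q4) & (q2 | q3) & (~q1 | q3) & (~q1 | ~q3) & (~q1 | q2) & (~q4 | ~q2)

3

There are 2^4 = 16 truth assignments over (q1, q2, q3, q4).
Check each against the 7 clauses (columns in the order q1, q2, q3, q4):
  F F F F  ✗ fails (q3 | q4)
  F F F T  ✗ fails (q2 | q3)
  F F T F  ✓ satisfies all
  F F T T  ✓ satisfies all
  F T F F  ✗ fails (q3 | q4)
  F T F T  ✗ fails (~q4 | ~q2)
  F T T F  ✓ satisfies all
  F T T T  ✗ fails (~q4 | ~q2)
  T F F F  ✗ fails (q3 | q4)
  T F F T  ✗ fails (~q1 | ~q4)
  T F T F  ✗ fails (~q1 | ~q3)
  T F T T  ✗ fails (~q1 | ~q4)
  T T F F  ✗ fails (q3 | q4)
  T T F T  ✗ fails (~q1 | ~q4)
  T T T F  ✗ fails (~q1 | ~q3)
  T T T T  ✗ fails (~q1 | ~q4)
3 of the 16 rows are models.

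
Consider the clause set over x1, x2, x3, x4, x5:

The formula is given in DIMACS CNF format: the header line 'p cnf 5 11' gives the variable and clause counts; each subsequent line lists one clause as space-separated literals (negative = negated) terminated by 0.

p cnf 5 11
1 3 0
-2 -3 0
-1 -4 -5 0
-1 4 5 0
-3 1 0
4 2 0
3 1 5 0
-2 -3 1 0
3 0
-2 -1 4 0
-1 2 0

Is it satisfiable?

Unsatisfiable

Unit clause (x3) forces x3 = True.
Unit clause (¬x2) forces x2 = False.
Unit clause (x1) forces x1 = True.
But (¬x1) is also a unit clause — contradiction.
No assignment satisfies every clause.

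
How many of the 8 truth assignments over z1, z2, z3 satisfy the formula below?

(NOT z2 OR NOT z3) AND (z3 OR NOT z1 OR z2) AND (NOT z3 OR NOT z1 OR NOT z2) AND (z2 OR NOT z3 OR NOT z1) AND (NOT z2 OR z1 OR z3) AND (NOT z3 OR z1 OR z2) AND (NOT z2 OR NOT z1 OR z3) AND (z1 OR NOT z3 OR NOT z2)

1

There are 2^3 = 8 truth assignments over (z1, z2, z3).
Split on z2. With z2 = true, the clauses containing z2 are satisfied and NOT z2 drops from the rest; 0 of the 2^2 = 4 assignments to the other variables satisfy what remains.
With z2 = false, by the same count on the reduced clause set, 1 assignment works.
(One model: z1=F, z2=F, z3=F.)
Total: 0 + 1 = 1.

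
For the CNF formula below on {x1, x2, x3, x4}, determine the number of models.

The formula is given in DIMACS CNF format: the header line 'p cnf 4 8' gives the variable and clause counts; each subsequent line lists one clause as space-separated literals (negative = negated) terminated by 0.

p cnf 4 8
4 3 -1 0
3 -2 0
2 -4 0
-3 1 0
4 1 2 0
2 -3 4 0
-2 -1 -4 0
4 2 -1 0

There are 2^4 = 16 truth assignments over (x1, x2, x3, x4).
Check each against the 8 clauses (columns in the order x1, x2, x3, x4):
  F F F F  ✗ fails (x4 ∨ x1 ∨ x2)
  F F F T  ✗ fails (x2 ∨ ¬x4)
  F F T F  ✗ fails (¬x3 ∨ x1)
  F F T T  ✗ fails (x2 ∨ ¬x4)
  F T F F  ✗ fails (x3 ∨ ¬x2)
  F T F T  ✗ fails (x3 ∨ ¬x2)
  F T T F  ✗ fails (¬x3 ∨ x1)
  F T T T  ✗ fails (¬x3 ∨ x1)
  T F F F  ✗ fails (x4 ∨ x3 ∨ ¬x1)
  T F F T  ✗ fails (x2 ∨ ¬x4)
  T F T F  ✗ fails (x2 ∨ ¬x3 ∨ x4)
  T F T T  ✗ fails (x2 ∨ ¬x4)
  T T F F  ✗ fails (x4 ∨ x3 ∨ ¬x1)
  T T F T  ✗ fails (x3 ∨ ¬x2)
  T T T F  ✓ satisfies all
  T T T T  ✗ fails (¬x2 ∨ ¬x1 ∨ ¬x4)
1 of the 16 rows is a model.

1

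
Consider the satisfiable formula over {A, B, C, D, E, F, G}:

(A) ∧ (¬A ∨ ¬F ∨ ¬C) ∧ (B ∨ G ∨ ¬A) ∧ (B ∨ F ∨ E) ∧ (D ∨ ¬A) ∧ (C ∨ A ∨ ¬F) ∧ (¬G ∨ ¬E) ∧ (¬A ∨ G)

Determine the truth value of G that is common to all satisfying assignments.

Suppose G = False.
From the singleton clause (A), A = True.
Now (¬A) is unsatisfied and unit — conflict.
So every satisfying assignment has G = True.

True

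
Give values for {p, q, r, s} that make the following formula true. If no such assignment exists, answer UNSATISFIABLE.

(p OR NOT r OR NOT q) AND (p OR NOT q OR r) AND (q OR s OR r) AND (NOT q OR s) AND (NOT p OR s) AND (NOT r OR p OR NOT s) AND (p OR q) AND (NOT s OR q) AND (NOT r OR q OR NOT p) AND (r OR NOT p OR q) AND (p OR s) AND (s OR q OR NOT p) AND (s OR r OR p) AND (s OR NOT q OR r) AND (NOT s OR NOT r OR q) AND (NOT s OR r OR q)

p: true, q: true, r: true, s: true

Try q = true.
(s) alone gives s = true.
Try p = true.
No clause remains; r is free.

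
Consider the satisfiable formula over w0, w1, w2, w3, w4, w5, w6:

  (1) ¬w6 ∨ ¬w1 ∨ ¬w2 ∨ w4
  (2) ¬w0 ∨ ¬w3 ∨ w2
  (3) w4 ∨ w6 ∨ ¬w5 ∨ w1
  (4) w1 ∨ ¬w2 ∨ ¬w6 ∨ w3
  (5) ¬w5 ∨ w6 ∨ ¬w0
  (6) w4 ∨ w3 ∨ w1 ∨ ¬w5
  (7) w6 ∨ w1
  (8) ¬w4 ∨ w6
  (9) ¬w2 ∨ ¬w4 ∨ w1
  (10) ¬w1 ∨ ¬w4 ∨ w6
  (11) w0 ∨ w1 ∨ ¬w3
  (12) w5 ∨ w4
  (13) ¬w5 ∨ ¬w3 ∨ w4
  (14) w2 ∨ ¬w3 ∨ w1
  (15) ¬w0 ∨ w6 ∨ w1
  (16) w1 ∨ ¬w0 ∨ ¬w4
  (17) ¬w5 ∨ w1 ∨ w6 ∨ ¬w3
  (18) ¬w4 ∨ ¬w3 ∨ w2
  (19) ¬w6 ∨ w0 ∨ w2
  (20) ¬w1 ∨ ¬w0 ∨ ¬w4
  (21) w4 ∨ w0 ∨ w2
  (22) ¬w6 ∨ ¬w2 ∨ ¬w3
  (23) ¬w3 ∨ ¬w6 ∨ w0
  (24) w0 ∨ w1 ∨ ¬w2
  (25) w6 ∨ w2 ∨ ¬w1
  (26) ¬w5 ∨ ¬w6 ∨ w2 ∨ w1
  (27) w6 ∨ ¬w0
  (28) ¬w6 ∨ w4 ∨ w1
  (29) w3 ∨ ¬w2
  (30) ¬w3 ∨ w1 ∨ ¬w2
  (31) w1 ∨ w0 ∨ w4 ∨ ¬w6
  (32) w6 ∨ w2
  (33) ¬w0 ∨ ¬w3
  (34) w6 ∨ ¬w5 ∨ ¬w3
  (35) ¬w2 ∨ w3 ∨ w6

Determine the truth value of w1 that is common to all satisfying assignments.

Suppose w1 = False.
Unit clause (w6) forces w6 = True.
Unit clause (w4) forces w4 = True.
Unit clause (¬w2) forces w2 = False.
Unit clause (¬w3) forces w3 = False.
Unit clause (¬w0) forces w0 = False.
That conflicts with the unit clause (w0).
So every satisfying assignment has w1 = True.

True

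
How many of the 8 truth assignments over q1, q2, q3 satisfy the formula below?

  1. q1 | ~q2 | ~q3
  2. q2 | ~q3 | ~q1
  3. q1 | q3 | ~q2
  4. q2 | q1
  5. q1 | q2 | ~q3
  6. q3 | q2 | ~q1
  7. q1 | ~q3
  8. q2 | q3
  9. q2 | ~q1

2

There are 2^3 = 8 truth assignments over (q1, q2, q3).
Check each against the 9 clauses (columns in the order q1, q2, q3):
  F F F  ✗ fails (q2 | q1)
  F F T  ✗ fails (q2 | q1)
  F T F  ✗ fails (q1 | q3 | ~q2)
  F T T  ✗ fails (q1 | ~q2 | ~q3)
  T F F  ✗ fails (q3 | q2 | ~q1)
  T F T  ✗ fails (q2 | ~q3 | ~q1)
  T T F  ✓ satisfies all
  T T T  ✓ satisfies all
2 of the 8 rows are models.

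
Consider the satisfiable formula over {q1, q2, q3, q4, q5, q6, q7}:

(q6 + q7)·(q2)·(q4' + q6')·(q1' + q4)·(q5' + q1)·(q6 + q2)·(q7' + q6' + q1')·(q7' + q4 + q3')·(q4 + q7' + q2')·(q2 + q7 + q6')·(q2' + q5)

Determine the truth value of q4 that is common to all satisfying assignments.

True

Suppose q4 = 0.
(q2) alone gives q2 = 1.
(q1') alone gives q1 = 0.
(q5') alone gives q5 = 0.
But (q5) is also a unit clause — contradiction.
So every satisfying assignment has q4 = True.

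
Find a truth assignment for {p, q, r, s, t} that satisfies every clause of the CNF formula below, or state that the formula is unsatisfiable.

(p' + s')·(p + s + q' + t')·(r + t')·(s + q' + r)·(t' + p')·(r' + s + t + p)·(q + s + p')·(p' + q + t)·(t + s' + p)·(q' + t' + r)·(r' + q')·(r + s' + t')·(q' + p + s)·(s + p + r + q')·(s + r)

Try p = 0.
Try r = 1.
Unit clause (q') forces q = 0.
Try s = 1.
Unit clause (t) forces t = 1.
All clauses are satisfied.

p: 0, q: 0, r: 1, s: 1, t: 1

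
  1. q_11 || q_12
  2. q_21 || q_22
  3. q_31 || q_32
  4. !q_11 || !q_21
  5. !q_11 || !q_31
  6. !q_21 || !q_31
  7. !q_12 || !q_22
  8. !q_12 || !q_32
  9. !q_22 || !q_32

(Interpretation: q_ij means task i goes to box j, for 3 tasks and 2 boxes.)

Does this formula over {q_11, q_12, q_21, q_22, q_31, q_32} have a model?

Suppose q_11 = true.
(!q_21) alone gives q_21 = false.
(q_22) alone gives q_22 = true.
(!q_31) alone gives q_31 = false.
(q_32) alone gives q_32 = true.
That conflicts with the unit clause (!q_32).
Undo q_11 and try q_11 = false.
(q_12) alone gives q_12 = true.
(!q_22) alone gives q_22 = false.
(q_21) alone gives q_21 = true.
(!q_31) alone gives q_31 = false.
(q_32) alone gives q_32 = true.
That conflicts with the unit clause (!q_32).
Both values of q_11 lead to a conflict.
No assignment satisfies every clause.

Unsatisfiable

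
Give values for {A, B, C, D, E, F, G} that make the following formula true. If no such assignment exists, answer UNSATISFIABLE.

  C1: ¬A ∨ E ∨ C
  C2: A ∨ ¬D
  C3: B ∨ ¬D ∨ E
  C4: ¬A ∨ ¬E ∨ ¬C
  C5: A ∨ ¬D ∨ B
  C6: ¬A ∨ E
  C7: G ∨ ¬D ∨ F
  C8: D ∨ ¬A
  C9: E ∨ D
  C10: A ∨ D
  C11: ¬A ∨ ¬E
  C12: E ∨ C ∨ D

UNSATISFIABLE

Case A = True:
(E) alone gives E = True.
Now (¬E) is unsatisfied and unit — conflict.
That branch fails; take A = False instead.
(¬D) alone gives D = False.
Now (D) is unsatisfied and unit — conflict.
Either choice for A ends in contradiction.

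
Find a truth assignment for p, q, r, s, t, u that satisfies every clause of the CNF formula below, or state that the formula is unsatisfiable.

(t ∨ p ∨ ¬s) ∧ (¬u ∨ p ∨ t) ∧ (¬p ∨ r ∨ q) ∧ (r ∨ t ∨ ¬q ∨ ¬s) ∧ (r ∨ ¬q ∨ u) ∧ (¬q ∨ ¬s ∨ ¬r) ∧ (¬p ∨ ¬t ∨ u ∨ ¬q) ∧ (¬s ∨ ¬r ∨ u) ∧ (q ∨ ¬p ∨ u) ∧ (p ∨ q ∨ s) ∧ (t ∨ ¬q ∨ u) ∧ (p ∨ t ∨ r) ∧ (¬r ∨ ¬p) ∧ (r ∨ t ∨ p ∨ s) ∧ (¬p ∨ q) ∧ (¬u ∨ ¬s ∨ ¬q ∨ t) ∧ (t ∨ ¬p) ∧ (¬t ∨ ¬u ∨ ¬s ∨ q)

Try r = True.
Unit clause (¬p) forces p = False.
Try t = True.
Try q = True.
Unit clause (¬s) forces s = False.
Every clause is now satisfied; u is unconstrained.

p: False, q: True, r: True, s: False, t: True, u: False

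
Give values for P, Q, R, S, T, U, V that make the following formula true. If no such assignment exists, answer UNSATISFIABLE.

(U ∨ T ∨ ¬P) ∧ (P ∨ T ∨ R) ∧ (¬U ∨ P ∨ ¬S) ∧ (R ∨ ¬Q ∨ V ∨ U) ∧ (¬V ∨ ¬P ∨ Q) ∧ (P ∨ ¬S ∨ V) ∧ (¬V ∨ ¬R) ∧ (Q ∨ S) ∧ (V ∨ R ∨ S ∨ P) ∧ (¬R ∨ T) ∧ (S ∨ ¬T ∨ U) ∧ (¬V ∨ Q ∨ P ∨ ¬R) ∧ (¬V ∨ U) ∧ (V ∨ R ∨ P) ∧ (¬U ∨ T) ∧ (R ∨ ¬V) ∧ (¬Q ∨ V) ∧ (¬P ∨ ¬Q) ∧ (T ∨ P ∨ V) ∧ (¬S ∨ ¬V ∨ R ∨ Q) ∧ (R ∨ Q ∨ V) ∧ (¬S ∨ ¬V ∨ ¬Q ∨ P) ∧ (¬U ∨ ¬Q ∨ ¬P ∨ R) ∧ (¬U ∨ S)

Suppose V = False.
The clause (¬Q) is unit, so Q = False.
The clause (S) is unit, so S = True.
The clause (P) is unit, so P = True.
The clause (R) is unit, so R = True.
The clause (T) is unit, so T = True.
All clauses hold; U can take either value.

P ↦ True, Q ↦ False, R ↦ True, S ↦ True, T ↦ True, U ↦ True, V ↦ False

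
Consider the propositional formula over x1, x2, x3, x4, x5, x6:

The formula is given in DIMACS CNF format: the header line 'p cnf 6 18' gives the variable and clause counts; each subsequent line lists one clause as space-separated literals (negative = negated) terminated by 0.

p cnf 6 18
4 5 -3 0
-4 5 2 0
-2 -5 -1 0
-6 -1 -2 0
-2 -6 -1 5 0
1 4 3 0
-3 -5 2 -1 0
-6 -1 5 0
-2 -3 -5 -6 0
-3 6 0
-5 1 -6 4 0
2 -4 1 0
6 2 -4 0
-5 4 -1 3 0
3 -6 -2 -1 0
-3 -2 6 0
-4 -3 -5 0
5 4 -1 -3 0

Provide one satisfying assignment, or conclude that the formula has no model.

x1 ↦ False; x2 ↦ True; x3 ↦ False; x4 ↦ True; x5 ↦ True; x6 ↦ True

Suppose x3 = False.
Suppose x1 = False.
Unit clause (x4) forces x4 = True.
Unit clause (x2) forces x2 = True.
All clauses hold; x5, x6 can take either value.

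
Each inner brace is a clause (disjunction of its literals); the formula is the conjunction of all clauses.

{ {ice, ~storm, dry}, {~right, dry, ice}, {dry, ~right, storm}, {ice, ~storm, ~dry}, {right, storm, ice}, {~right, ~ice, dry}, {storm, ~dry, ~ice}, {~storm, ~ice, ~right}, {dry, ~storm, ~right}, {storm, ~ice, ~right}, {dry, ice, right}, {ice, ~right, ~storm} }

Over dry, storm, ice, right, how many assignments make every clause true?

4

There are 2^4 = 16 truth assignments over (dry, storm, ice, right).
Check each against the 12 clauses (columns in the order dry, storm, ice, right):
  F F F F  ✗ fails (right | storm | ice)
  F F F T  ✗ fails (~right | dry | ice)
  F F T F  ✓ satisfies all
  F F T T  ✗ fails (dry | ~right | storm)
  F T F F  ✗ fails (ice | ~storm | dry)
  F T F T  ✗ fails (ice | ~storm | dry)
  F T T F  ✓ satisfies all
  F T T T  ✗ fails (~right | ~ice | dry)
  T F F F  ✗ fails (right | storm | ice)
  T F F T  ✓ satisfies all
  T F T F  ✗ fails (storm | ~dry | ~ice)
  T F T T  ✗ fails (storm | ~dry | ~ice)
  T T F F  ✗ fails (ice | ~storm | ~dry)
  T T F T  ✗ fails (ice | ~storm | ~dry)
  T T T F  ✓ satisfies all
  T T T T  ✗ fails (~storm | ~ice | ~right)
4 of the 16 rows are models.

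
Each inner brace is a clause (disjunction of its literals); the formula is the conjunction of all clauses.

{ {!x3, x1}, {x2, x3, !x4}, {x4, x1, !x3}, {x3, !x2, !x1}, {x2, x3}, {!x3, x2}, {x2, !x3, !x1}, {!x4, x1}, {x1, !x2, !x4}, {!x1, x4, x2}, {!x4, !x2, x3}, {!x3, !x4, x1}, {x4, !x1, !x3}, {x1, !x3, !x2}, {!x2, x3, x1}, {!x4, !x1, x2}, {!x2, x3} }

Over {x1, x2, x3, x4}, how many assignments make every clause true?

1

There are 2^4 = 16 truth assignments over (x1, x2, x3, x4).
Check each against the 17 clauses (columns in the order x1, x2, x3, x4):
  F F F F  ✗ fails (x2 || x3)
  F F F T  ✗ fails (x2 || x3 || !x4)
  F F T F  ✗ fails (!x3 || x1)
  F F T T  ✗ fails (!x3 || x1)
  F T F F  ✗ fails (!x2 || x3 || x1)
  F T F T  ✗ fails (!x4 || x1)
  F T T F  ✗ fails (!x3 || x1)
  F T T T  ✗ fails (!x3 || x1)
  T F F F  ✗ fails (x2 || x3)
  T F F T  ✗ fails (x2 || x3 || !x4)
  T F T F  ✗ fails (!x3 || x2)
  T F T T  ✗ fails (!x3 || x2)
  T T F F  ✗ fails (x3 || !x2 || !x1)
  T T F T  ✗ fails (x3 || !x2 || !x1)
  T T T F  ✗ fails (x4 || !x1 || !x3)
  T T T T  ✓ satisfies all
1 of the 16 rows is a model.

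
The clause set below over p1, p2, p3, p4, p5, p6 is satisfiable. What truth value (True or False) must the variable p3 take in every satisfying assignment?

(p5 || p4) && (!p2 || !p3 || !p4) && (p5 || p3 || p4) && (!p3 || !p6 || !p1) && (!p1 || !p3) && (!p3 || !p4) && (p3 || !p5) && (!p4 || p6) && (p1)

False

Suppose p3 = true.
From the singleton clause (!p1), p1 = false.
But (p1) is also a unit clause — contradiction.
So every satisfying assignment has p3 = False.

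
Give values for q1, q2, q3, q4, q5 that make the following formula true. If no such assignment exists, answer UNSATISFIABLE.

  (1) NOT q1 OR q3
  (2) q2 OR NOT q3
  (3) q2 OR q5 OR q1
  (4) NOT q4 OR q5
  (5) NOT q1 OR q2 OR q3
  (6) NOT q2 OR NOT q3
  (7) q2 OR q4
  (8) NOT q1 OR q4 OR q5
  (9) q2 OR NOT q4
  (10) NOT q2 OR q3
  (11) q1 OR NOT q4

UNSATISFIABLE

Case q1 = false:
From the singleton clause (NOT q4), q4 = false.
From the singleton clause (q2), q2 = true.
From the singleton clause (NOT q3), q3 = false.
Now (q3) is unsatisfied and unit — conflict.
Undo q1 and try q1 = true.
From the singleton clause (q3), q3 = true.
From the singleton clause (q2), q2 = true.
Now (NOT q2) is unsatisfied and unit — conflict.
Both values of q1 lead to a conflict.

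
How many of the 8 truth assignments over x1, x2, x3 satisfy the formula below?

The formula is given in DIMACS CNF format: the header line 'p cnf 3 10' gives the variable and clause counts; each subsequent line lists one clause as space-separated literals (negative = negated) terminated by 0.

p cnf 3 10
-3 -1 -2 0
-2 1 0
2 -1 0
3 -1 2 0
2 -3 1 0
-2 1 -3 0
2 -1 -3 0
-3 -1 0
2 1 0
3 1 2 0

There are 2^3 = 8 truth assignments over (x1, x2, x3).
Check each against the 10 clauses (columns in the order x1, x2, x3):
  F F F  ✗ fails (x2 ∨ x1)
  F F T  ✗ fails (x2 ∨ ¬x3 ∨ x1)
  F T F  ✗ fails (¬x2 ∨ x1)
  F T T  ✗ fails (¬x2 ∨ x1)
  T F F  ✗ fails (x2 ∨ ¬x1)
  T F T  ✗ fails (x2 ∨ ¬x1)
  T T F  ✓ satisfies all
  T T T  ✗ fails (¬x3 ∨ ¬x1 ∨ ¬x2)
1 of the 8 rows is a model.

1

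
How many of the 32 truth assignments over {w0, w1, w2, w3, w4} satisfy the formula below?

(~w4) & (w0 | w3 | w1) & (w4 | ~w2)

7

There are 2^5 = 32 truth assignments over (w0, w1, w2, w3, w4).
Split on w3. With w3 = 1, the clauses containing w3 are satisfied and ~w3 drops from the rest; 4 of the 2^4 = 16 assignments to the other variables satisfy what remains.
With w3 = 0, by the same count on the reduced clause set, 3 assignments work.
Total: 4 + 3 = 7.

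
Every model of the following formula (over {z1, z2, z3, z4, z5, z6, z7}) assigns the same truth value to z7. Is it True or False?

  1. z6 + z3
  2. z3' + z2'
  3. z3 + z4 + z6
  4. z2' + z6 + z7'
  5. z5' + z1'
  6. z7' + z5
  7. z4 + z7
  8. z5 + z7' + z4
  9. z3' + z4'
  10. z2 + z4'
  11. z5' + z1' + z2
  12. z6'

True

Suppose z7 = 0.
Unit clause (z4) forces z4 = 1.
Unit clause (z3') forces z3 = 0.
Unit clause (z6) forces z6 = 1.
That conflicts with the unit clause (z6').
So every satisfying assignment has z7 = True.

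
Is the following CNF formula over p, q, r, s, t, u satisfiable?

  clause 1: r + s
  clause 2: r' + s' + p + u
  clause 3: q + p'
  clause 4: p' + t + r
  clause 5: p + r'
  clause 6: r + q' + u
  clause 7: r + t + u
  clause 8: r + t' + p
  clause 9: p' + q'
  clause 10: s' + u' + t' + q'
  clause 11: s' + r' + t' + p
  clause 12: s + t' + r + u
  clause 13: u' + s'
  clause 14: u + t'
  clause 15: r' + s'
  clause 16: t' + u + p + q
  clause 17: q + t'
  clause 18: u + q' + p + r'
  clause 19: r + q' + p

Unsatisfiable

Branch on r: set r = 1.
(p) alone gives p = 1.
(q) alone gives q = 1.
That conflicts with the unit clause (q').
So r must be the other value — set r = 0.
(s) alone gives s = 1.
(u') alone gives u = 0.
(q') alone gives q = 0.
(p') alone gives p = 0.
(t) alone gives t = 1.
That conflicts with the unit clause (t').
Both values of r lead to a conflict.
No assignment satisfies every clause.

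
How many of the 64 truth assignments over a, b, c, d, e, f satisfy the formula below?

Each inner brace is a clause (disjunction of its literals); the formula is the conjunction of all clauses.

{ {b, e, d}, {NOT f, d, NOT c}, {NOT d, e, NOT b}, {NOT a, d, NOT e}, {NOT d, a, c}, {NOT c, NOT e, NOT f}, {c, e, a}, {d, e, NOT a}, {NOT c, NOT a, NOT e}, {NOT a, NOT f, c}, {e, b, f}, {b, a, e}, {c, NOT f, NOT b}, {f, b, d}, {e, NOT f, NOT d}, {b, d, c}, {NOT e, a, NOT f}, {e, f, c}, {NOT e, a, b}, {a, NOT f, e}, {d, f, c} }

5

There are 2^6 = 64 truth assignments over (a, b, c, d, e, f).
Split on b. With b = true, the clauses containing b are satisfied and NOT b drops from the rest; 4 of the 2^5 = 32 assignments to the other variables satisfy what remains.
With b = false, by the same count on the reduced clause set, 1 assignment works.
Total: 4 + 1 = 5.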